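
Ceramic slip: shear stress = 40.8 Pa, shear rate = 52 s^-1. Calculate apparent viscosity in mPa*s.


eta = tau/gamma * 1000 = 40.8/52 * 1000 = 784.6 mPa*s

784.6


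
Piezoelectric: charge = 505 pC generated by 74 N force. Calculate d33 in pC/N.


d33 = 505 / 74 = 6.8 pC/N

6.8


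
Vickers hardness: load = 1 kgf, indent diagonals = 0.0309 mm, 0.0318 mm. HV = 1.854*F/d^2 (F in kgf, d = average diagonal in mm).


d_avg = (0.0309+0.0318)/2 = 0.03135 mm
HV = 1.854*1/0.03135^2 = 1886

1886


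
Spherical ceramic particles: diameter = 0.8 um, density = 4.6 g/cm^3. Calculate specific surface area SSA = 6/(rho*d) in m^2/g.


SSA = 6 / (4.6 * 0.8) = 1.63 m^2/g

1.63


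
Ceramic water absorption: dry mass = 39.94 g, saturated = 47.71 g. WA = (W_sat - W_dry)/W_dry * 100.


WA = (47.71 - 39.94) / 39.94 * 100 = 19.45%

19.45


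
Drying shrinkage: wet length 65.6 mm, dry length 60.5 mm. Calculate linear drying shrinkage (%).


DS = (65.6 - 60.5) / 65.6 * 100 = 7.77%

7.77


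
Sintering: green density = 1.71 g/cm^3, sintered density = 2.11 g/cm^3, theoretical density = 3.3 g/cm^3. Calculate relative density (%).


Relative = 2.11 / 3.3 * 100 = 63.9%

63.9


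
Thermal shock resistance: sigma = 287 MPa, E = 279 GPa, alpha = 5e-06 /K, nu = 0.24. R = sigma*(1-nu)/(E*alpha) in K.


R = 287*(1-0.24)/(279*1000*5e-06) = 156 K

156


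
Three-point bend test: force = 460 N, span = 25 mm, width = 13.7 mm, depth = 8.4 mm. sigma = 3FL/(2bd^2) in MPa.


sigma = 3*460*25/(2*13.7*8.4^2) = 17.8 MPa

17.8


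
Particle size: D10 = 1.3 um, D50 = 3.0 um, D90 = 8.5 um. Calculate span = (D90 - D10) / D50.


Span = (8.5 - 1.3) / 3.0 = 7.2 / 3.0 = 2.4

2.4


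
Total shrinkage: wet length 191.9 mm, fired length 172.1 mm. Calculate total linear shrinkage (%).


TS = (191.9 - 172.1) / 191.9 * 100 = 10.32%

10.32


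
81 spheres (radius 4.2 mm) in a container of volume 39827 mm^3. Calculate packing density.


V_sphere = 4/3*pi*4.2^3 = 310.3391 mm^3
Total V = 81*310.3391 = 25137.4671 mm^3
PD = 25137.4671 / 39827 = 0.631

0.631


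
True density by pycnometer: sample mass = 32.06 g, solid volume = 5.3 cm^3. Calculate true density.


TD = 32.06 / 5.3 = 6.049 g/cm^3

6.049


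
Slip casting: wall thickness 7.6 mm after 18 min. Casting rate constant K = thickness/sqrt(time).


K = 7.6 / sqrt(18) = 7.6 / 4.2426 = 1.791 mm/min^0.5

1.791


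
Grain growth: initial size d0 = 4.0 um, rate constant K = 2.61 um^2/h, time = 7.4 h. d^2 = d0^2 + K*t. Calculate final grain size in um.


d^2 = 4.0^2 + 2.61*7.4 = 35.314
d = sqrt(35.314) = 5.94 um

5.94


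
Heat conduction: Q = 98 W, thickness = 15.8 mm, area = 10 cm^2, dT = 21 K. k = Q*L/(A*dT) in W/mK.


k = 98*15.8/1000/(10/10000*21) = 73.73 W/mK

73.73


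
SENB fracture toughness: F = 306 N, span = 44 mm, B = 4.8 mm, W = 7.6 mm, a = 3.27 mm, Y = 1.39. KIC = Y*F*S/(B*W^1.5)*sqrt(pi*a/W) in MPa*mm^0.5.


KIC = 1.39*306*44/(4.8*7.6^1.5)*sqrt(pi*3.27/7.6) = 216.36

216.36


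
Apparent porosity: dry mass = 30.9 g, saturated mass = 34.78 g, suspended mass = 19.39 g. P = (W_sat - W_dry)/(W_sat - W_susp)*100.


P = (34.78 - 30.9) / (34.78 - 19.39) * 100 = 3.88 / 15.39 * 100 = 25.2%

25.2


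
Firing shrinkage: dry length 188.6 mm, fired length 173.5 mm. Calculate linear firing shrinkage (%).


FS = (188.6 - 173.5) / 188.6 * 100 = 8.01%

8.01


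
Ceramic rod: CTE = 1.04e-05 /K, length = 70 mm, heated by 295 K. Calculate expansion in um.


dL = 1.04e-05 * 70 * 295 * 1000 = 214.76 um

214.76


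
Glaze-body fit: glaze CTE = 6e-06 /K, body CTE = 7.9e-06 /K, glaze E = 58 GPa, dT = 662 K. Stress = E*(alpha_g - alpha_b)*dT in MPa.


Stress = 58*1000*(6e-06 - 7.9e-06)*662 = -73.0 MPa

-73.0


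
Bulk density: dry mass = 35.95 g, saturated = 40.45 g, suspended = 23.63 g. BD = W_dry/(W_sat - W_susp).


BD = 35.95 / (40.45 - 23.63) = 35.95 / 16.82 = 2.137 g/cm^3

2.137


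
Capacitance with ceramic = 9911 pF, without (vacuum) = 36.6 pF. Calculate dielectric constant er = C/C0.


er = 9911 / 36.6 = 270.79

270.79


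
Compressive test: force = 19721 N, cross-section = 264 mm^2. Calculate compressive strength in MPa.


CS = 19721 / 264 = 74.7 MPa

74.7


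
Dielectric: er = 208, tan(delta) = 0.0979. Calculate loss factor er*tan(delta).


Loss = 208 * 0.0979 = 20.363

20.363


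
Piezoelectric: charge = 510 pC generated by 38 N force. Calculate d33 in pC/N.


d33 = 510 / 38 = 13.4 pC/N

13.4


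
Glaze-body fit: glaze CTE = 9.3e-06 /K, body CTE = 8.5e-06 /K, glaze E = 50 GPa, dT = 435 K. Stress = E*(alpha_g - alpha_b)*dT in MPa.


Stress = 50*1000*(9.3e-06 - 8.5e-06)*435 = 17.4 MPa

17.4


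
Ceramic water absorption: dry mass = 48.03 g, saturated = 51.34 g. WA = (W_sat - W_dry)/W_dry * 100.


WA = (51.34 - 48.03) / 48.03 * 100 = 6.89%

6.89


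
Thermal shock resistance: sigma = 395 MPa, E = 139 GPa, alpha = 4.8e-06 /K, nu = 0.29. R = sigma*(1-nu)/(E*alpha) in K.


R = 395*(1-0.29)/(139*1000*4.8e-06) = 420 K

420


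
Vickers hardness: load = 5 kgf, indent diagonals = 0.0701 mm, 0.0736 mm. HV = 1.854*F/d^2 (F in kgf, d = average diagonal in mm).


d_avg = (0.0701+0.0736)/2 = 0.07185 mm
HV = 1.854*5/0.07185^2 = 1796

1796


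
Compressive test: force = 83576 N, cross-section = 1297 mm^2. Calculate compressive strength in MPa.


CS = 83576 / 1297 = 64.4 MPa

64.4


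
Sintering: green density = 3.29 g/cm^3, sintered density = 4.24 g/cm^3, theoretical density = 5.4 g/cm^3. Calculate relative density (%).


Relative = 4.24 / 5.4 * 100 = 78.5%

78.5


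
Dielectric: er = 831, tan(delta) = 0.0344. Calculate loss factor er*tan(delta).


Loss = 831 * 0.0344 = 28.586

28.586


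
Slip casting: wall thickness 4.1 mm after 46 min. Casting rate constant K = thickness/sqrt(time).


K = 4.1 / sqrt(46) = 4.1 / 6.7823 = 0.605 mm/min^0.5

0.605


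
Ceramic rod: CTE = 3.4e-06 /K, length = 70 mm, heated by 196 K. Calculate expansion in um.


dL = 3.4e-06 * 70 * 196 * 1000 = 46.648 um

46.648


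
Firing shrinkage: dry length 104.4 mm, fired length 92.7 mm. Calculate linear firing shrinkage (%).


FS = (104.4 - 92.7) / 104.4 * 100 = 11.21%

11.21


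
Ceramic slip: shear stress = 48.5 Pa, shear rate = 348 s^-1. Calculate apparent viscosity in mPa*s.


eta = tau/gamma * 1000 = 48.5/348 * 1000 = 139.4 mPa*s

139.4


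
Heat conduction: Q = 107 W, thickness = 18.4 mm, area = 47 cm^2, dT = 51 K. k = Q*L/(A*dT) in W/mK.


k = 107*18.4/1000/(47/10000*51) = 8.21 W/mK

8.21


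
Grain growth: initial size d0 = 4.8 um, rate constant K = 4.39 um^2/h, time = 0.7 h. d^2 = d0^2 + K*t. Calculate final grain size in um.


d^2 = 4.8^2 + 4.39*0.7 = 26.113
d = sqrt(26.113) = 5.11 um

5.11


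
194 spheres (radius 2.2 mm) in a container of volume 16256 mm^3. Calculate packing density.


V_sphere = 4/3*pi*2.2^3 = 44.6022 mm^3
Total V = 194*44.6022 = 8652.8268 mm^3
PD = 8652.8268 / 16256 = 0.532

0.532


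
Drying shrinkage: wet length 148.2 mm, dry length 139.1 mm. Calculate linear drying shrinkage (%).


DS = (148.2 - 139.1) / 148.2 * 100 = 6.14%

6.14


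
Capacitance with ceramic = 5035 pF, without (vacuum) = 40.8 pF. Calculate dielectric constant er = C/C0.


er = 5035 / 40.8 = 123.41

123.41


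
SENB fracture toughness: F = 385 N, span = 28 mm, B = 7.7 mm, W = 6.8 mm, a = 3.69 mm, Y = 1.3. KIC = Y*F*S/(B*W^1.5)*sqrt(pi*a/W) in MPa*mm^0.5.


KIC = 1.3*385*28/(7.7*6.8^1.5)*sqrt(pi*3.69/6.8) = 134.01

134.01


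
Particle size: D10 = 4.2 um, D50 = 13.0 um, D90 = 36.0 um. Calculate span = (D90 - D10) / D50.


Span = (36.0 - 4.2) / 13.0 = 31.8 / 13.0 = 2.446

2.446


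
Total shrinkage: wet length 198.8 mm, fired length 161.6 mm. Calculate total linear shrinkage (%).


TS = (198.8 - 161.6) / 198.8 * 100 = 18.71%

18.71


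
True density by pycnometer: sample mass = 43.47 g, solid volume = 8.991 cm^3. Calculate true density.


TD = 43.47 / 8.991 = 4.835 g/cm^3

4.835


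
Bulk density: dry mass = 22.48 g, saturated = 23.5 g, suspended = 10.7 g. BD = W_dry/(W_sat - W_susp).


BD = 22.48 / (23.5 - 10.7) = 22.48 / 12.8 = 1.756 g/cm^3

1.756


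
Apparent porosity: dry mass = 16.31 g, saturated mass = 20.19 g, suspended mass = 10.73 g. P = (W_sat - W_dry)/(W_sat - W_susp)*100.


P = (20.19 - 16.31) / (20.19 - 10.73) * 100 = 3.88 / 9.46 * 100 = 41.0%

41.0


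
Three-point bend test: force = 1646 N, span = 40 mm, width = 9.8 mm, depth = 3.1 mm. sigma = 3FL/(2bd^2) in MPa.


sigma = 3*1646*40/(2*9.8*3.1^2) = 1048.7 MPa

1048.7


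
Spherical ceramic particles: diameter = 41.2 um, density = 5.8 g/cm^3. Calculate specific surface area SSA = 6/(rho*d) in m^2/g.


SSA = 6 / (5.8 * 41.2) = 0.025 m^2/g

0.025


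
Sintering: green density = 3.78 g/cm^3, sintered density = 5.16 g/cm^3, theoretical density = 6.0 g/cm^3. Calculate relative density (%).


Relative = 5.16 / 6.0 * 100 = 86.0%

86.0


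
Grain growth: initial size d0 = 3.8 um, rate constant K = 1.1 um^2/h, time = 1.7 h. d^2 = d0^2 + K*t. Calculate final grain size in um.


d^2 = 3.8^2 + 1.1*1.7 = 16.31
d = sqrt(16.31) = 4.04 um

4.04


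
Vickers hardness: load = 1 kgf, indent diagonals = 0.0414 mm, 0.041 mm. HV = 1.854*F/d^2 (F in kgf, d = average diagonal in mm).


d_avg = (0.0414+0.041)/2 = 0.0412 mm
HV = 1.854*1/0.0412^2 = 1092

1092


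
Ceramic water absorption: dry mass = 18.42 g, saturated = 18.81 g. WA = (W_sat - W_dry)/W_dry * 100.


WA = (18.81 - 18.42) / 18.42 * 100 = 2.12%

2.12


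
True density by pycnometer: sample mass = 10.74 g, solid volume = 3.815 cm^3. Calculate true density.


TD = 10.74 / 3.815 = 2.815 g/cm^3

2.815


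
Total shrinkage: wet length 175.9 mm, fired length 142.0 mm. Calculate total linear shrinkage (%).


TS = (175.9 - 142.0) / 175.9 * 100 = 19.27%

19.27


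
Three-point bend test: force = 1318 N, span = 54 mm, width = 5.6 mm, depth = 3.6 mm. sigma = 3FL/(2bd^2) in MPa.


sigma = 3*1318*54/(2*5.6*3.6^2) = 1471.0 MPa

1471.0


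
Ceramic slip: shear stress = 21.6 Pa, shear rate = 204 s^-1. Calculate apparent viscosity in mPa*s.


eta = tau/gamma * 1000 = 21.6/204 * 1000 = 105.9 mPa*s

105.9


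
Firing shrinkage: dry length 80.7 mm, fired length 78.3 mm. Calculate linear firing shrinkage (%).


FS = (80.7 - 78.3) / 80.7 * 100 = 2.97%

2.97


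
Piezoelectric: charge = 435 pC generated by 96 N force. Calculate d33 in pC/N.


d33 = 435 / 96 = 4.5 pC/N

4.5


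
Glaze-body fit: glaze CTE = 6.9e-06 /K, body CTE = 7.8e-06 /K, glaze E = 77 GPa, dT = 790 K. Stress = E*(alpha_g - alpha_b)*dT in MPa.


Stress = 77*1000*(6.9e-06 - 7.8e-06)*790 = -54.7 MPa

-54.7


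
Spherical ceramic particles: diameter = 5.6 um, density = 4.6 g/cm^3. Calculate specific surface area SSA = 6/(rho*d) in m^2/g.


SSA = 6 / (4.6 * 5.6) = 0.233 m^2/g

0.233


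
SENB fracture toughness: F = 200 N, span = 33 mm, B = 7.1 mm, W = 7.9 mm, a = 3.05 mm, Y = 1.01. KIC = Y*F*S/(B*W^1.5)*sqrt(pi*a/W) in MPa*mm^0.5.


KIC = 1.01*200*33/(7.1*7.9^1.5)*sqrt(pi*3.05/7.9) = 46.57

46.57


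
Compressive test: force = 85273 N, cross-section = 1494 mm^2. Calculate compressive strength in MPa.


CS = 85273 / 1494 = 57.1 MPa

57.1


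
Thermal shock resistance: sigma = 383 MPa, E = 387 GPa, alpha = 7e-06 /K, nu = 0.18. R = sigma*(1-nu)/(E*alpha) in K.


R = 383*(1-0.18)/(387*1000*7e-06) = 116 K

116


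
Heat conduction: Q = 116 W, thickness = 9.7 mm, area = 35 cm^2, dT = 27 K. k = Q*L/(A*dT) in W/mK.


k = 116*9.7/1000/(35/10000*27) = 11.91 W/mK

11.91


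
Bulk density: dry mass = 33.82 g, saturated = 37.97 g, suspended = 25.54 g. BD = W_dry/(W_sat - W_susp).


BD = 33.82 / (37.97 - 25.54) = 33.82 / 12.43 = 2.721 g/cm^3

2.721


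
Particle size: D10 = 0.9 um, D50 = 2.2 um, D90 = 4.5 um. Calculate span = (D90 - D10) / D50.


Span = (4.5 - 0.9) / 2.2 = 3.6 / 2.2 = 1.636

1.636


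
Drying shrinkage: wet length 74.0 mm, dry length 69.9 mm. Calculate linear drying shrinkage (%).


DS = (74.0 - 69.9) / 74.0 * 100 = 5.54%

5.54


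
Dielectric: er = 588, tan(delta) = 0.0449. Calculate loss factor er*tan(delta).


Loss = 588 * 0.0449 = 26.401

26.401


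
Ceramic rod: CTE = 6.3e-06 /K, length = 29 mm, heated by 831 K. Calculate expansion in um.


dL = 6.3e-06 * 29 * 831 * 1000 = 151.824 um

151.824


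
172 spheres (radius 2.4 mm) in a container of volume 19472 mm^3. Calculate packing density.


V_sphere = 4/3*pi*2.4^3 = 57.9058 mm^3
Total V = 172*57.9058 = 9959.7976 mm^3
PD = 9959.7976 / 19472 = 0.511

0.511


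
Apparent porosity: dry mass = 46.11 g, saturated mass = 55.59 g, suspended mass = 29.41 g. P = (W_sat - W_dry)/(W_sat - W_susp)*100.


P = (55.59 - 46.11) / (55.59 - 29.41) * 100 = 9.48 / 26.18 * 100 = 36.2%

36.2


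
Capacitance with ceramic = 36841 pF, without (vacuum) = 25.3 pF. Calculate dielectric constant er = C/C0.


er = 36841 / 25.3 = 1456.17

1456.17


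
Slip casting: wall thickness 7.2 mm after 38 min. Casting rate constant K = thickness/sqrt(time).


K = 7.2 / sqrt(38) = 7.2 / 6.1644 = 1.168 mm/min^0.5

1.168


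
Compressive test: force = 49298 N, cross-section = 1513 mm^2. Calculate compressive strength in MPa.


CS = 49298 / 1513 = 32.6 MPa

32.6


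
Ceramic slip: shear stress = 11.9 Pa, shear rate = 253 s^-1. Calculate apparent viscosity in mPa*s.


eta = tau/gamma * 1000 = 11.9/253 * 1000 = 47.0 mPa*s

47.0


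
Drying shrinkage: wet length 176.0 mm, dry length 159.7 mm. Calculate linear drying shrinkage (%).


DS = (176.0 - 159.7) / 176.0 * 100 = 9.26%

9.26


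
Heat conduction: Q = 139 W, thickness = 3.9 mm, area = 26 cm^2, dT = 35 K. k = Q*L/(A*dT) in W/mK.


k = 139*3.9/1000/(26/10000*35) = 5.96 W/mK

5.96


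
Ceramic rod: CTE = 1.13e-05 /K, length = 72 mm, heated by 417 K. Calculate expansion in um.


dL = 1.13e-05 * 72 * 417 * 1000 = 339.271 um

339.271


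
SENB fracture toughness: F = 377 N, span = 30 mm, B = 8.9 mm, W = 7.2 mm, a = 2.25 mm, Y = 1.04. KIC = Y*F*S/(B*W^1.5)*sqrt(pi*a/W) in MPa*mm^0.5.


KIC = 1.04*377*30/(8.9*7.2^1.5)*sqrt(pi*2.25/7.2) = 67.78

67.78


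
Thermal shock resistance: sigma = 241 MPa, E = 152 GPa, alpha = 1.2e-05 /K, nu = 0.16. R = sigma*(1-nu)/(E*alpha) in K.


R = 241*(1-0.16)/(152*1000*1.2e-05) = 111 K

111


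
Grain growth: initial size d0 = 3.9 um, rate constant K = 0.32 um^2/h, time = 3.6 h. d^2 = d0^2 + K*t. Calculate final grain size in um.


d^2 = 3.9^2 + 0.32*3.6 = 16.362
d = sqrt(16.362) = 4.04 um

4.04


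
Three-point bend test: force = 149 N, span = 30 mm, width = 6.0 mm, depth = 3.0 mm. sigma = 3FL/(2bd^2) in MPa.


sigma = 3*149*30/(2*6.0*3.0^2) = 124.2 MPa

124.2


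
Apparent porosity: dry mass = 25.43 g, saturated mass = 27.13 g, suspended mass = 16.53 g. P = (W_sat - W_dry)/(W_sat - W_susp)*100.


P = (27.13 - 25.43) / (27.13 - 16.53) * 100 = 1.7 / 10.6 * 100 = 16.0%

16.0


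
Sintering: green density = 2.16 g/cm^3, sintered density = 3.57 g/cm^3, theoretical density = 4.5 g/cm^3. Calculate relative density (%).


Relative = 3.57 / 4.5 * 100 = 79.3%

79.3


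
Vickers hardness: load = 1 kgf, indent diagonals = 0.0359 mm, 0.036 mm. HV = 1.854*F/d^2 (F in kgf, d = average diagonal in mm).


d_avg = (0.0359+0.036)/2 = 0.03595 mm
HV = 1.854*1/0.03595^2 = 1435

1435


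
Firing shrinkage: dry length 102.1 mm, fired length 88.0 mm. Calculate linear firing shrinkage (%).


FS = (102.1 - 88.0) / 102.1 * 100 = 13.81%

13.81


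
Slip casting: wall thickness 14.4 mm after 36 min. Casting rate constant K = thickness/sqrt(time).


K = 14.4 / sqrt(36) = 14.4 / 6.0 = 2.4 mm/min^0.5

2.4


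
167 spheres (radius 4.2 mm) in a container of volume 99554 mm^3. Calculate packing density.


V_sphere = 4/3*pi*4.2^3 = 310.3391 mm^3
Total V = 167*310.3391 = 51826.6297 mm^3
PD = 51826.6297 / 99554 = 0.521

0.521


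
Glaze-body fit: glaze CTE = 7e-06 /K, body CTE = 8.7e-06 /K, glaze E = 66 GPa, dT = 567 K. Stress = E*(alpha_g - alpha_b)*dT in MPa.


Stress = 66*1000*(7e-06 - 8.7e-06)*567 = -63.6 MPa

-63.6


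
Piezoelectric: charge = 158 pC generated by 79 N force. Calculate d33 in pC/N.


d33 = 158 / 79 = 2.0 pC/N

2.0


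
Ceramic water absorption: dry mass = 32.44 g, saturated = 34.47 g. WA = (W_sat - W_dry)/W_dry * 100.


WA = (34.47 - 32.44) / 32.44 * 100 = 6.26%

6.26


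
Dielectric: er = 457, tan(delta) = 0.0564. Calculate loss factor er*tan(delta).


Loss = 457 * 0.0564 = 25.775

25.775


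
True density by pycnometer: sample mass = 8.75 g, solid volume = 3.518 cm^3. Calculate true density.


TD = 8.75 / 3.518 = 2.487 g/cm^3

2.487


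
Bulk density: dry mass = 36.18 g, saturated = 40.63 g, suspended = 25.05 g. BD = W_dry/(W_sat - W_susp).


BD = 36.18 / (40.63 - 25.05) = 36.18 / 15.58 = 2.322 g/cm^3

2.322


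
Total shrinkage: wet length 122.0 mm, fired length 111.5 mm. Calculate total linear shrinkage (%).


TS = (122.0 - 111.5) / 122.0 * 100 = 8.61%

8.61


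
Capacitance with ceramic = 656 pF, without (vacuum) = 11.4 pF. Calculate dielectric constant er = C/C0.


er = 656 / 11.4 = 57.54

57.54


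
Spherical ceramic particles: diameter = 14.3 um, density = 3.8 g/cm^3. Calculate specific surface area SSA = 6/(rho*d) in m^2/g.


SSA = 6 / (3.8 * 14.3) = 0.11 m^2/g

0.11


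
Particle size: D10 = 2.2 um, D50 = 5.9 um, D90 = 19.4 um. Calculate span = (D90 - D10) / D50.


Span = (19.4 - 2.2) / 5.9 = 17.2 / 5.9 = 2.915

2.915


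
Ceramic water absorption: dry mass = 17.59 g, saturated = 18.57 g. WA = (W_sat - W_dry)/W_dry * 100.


WA = (18.57 - 17.59) / 17.59 * 100 = 5.57%

5.57


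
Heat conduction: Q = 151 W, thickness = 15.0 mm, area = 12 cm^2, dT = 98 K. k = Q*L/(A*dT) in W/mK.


k = 151*15.0/1000/(12/10000*98) = 19.26 W/mK

19.26


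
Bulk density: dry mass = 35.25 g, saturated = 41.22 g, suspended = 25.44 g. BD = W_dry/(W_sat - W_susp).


BD = 35.25 / (41.22 - 25.44) = 35.25 / 15.78 = 2.234 g/cm^3

2.234


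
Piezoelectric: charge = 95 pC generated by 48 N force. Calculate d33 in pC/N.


d33 = 95 / 48 = 2.0 pC/N

2.0


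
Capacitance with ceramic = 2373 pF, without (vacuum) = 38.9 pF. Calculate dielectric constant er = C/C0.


er = 2373 / 38.9 = 61.0

61.0


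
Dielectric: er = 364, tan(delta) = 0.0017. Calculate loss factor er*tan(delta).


Loss = 364 * 0.0017 = 0.619

0.619


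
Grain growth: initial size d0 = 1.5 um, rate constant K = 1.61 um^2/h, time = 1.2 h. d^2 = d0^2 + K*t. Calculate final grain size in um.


d^2 = 1.5^2 + 1.61*1.2 = 4.182
d = sqrt(4.182) = 2.04 um

2.04


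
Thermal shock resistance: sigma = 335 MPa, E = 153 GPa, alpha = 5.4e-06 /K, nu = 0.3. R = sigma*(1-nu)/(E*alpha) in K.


R = 335*(1-0.3)/(153*1000*5.4e-06) = 284 K

284


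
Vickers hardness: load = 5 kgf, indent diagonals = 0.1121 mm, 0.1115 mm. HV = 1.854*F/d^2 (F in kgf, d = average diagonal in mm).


d_avg = (0.1121+0.1115)/2 = 0.1118 mm
HV = 1.854*5/0.1118^2 = 742

742


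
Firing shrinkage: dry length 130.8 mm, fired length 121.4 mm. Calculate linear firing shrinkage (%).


FS = (130.8 - 121.4) / 130.8 * 100 = 7.19%

7.19


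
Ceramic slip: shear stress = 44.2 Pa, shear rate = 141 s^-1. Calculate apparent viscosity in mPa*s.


eta = tau/gamma * 1000 = 44.2/141 * 1000 = 313.5 mPa*s

313.5


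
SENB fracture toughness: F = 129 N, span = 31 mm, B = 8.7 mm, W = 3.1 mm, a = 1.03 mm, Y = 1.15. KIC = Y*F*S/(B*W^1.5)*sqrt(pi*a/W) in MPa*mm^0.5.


KIC = 1.15*129*31/(8.7*3.1^1.5)*sqrt(pi*1.03/3.1) = 98.95

98.95


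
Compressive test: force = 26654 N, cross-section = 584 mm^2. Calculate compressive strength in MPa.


CS = 26654 / 584 = 45.6 MPa

45.6


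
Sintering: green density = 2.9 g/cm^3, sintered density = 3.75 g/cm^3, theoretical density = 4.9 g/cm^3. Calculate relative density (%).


Relative = 3.75 / 4.9 * 100 = 76.5%

76.5


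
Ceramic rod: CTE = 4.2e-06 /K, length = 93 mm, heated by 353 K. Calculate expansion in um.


dL = 4.2e-06 * 93 * 353 * 1000 = 137.882 um

137.882


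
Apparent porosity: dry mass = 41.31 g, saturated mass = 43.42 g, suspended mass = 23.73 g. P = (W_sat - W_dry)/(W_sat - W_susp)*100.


P = (43.42 - 41.31) / (43.42 - 23.73) * 100 = 2.11 / 19.69 * 100 = 10.7%

10.7


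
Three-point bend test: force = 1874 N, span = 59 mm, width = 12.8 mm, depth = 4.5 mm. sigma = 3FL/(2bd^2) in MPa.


sigma = 3*1874*59/(2*12.8*4.5^2) = 639.8 MPa

639.8


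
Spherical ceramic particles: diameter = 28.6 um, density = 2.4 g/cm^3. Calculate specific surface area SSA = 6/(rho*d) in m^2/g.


SSA = 6 / (2.4 * 28.6) = 0.087 m^2/g

0.087


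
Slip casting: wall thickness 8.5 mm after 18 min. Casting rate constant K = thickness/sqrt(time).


K = 8.5 / sqrt(18) = 8.5 / 4.2426 = 2.003 mm/min^0.5

2.003


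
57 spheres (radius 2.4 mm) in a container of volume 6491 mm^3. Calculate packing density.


V_sphere = 4/3*pi*2.4^3 = 57.9058 mm^3
Total V = 57*57.9058 = 3300.6306 mm^3
PD = 3300.6306 / 6491 = 0.508

0.508


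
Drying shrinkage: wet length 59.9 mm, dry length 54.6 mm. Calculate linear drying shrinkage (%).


DS = (59.9 - 54.6) / 59.9 * 100 = 8.85%

8.85


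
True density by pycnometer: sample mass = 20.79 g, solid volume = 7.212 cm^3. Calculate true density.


TD = 20.79 / 7.212 = 2.883 g/cm^3

2.883


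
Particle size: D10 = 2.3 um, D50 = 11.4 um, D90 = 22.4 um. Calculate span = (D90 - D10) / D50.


Span = (22.4 - 2.3) / 11.4 = 20.1 / 11.4 = 1.763

1.763


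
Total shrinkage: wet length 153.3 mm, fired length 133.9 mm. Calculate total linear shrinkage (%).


TS = (153.3 - 133.9) / 153.3 * 100 = 12.65%

12.65


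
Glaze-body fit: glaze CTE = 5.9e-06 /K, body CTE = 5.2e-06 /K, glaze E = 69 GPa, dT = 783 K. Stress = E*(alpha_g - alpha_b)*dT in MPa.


Stress = 69*1000*(5.9e-06 - 5.2e-06)*783 = 37.8 MPa

37.8


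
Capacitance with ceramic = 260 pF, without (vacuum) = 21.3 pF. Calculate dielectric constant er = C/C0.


er = 260 / 21.3 = 12.21

12.21


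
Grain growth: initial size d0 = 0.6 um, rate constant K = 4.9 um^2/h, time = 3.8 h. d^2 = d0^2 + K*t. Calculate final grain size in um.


d^2 = 0.6^2 + 4.9*3.8 = 18.98
d = sqrt(18.98) = 4.36 um

4.36


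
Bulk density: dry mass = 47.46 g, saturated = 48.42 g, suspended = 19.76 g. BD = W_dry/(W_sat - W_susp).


BD = 47.46 / (48.42 - 19.76) = 47.46 / 28.66 = 1.656 g/cm^3

1.656


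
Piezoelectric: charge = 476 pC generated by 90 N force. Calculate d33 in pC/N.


d33 = 476 / 90 = 5.3 pC/N

5.3


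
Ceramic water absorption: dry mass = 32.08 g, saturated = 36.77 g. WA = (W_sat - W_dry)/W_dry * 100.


WA = (36.77 - 32.08) / 32.08 * 100 = 14.62%

14.62


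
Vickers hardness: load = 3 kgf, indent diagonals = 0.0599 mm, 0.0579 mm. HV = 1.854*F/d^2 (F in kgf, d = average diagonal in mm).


d_avg = (0.0599+0.0579)/2 = 0.0589 mm
HV = 1.854*3/0.0589^2 = 1603

1603


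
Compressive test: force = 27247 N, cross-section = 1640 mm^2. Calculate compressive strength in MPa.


CS = 27247 / 1640 = 16.6 MPa

16.6


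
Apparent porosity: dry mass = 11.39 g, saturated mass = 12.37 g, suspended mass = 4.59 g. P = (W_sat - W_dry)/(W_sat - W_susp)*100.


P = (12.37 - 11.39) / (12.37 - 4.59) * 100 = 0.98 / 7.78 * 100 = 12.6%

12.6


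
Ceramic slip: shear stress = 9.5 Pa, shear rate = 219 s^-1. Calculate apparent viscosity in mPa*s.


eta = tau/gamma * 1000 = 9.5/219 * 1000 = 43.4 mPa*s

43.4


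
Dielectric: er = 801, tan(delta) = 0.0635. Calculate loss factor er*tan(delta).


Loss = 801 * 0.0635 = 50.864

50.864


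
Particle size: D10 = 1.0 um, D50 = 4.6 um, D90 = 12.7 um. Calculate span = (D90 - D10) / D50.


Span = (12.7 - 1.0) / 4.6 = 11.7 / 4.6 = 2.543

2.543


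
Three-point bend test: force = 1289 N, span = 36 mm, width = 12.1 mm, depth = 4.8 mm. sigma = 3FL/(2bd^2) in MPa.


sigma = 3*1289*36/(2*12.1*4.8^2) = 249.7 MPa

249.7


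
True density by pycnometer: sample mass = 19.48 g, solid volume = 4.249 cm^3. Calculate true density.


TD = 19.48 / 4.249 = 4.585 g/cm^3

4.585


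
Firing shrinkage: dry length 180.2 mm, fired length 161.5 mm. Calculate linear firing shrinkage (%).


FS = (180.2 - 161.5) / 180.2 * 100 = 10.38%

10.38


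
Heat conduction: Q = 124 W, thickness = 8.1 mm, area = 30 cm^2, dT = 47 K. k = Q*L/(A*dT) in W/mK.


k = 124*8.1/1000/(30/10000*47) = 7.12 W/mK

7.12


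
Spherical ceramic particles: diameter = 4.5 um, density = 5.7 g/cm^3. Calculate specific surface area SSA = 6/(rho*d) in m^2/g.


SSA = 6 / (5.7 * 4.5) = 0.234 m^2/g

0.234


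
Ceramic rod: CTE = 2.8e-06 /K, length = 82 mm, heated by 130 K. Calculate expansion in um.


dL = 2.8e-06 * 82 * 130 * 1000 = 29.848 um

29.848


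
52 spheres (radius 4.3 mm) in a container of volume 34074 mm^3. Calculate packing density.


V_sphere = 4/3*pi*4.3^3 = 333.0381 mm^3
Total V = 52*333.0381 = 17317.9812 mm^3
PD = 17317.9812 / 34074 = 0.508

0.508


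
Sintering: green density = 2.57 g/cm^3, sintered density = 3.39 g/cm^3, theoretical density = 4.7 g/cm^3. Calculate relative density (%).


Relative = 3.39 / 4.7 * 100 = 72.1%

72.1


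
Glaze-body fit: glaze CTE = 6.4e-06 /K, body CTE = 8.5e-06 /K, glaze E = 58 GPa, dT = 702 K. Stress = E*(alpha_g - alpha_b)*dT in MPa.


Stress = 58*1000*(6.4e-06 - 8.5e-06)*702 = -85.5 MPa

-85.5


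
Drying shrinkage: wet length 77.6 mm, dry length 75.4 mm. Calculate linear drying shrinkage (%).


DS = (77.6 - 75.4) / 77.6 * 100 = 2.84%

2.84


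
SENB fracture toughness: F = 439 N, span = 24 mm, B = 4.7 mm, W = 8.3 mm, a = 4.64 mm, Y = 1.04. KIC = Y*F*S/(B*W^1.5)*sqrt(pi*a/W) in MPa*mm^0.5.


KIC = 1.04*439*24/(4.7*8.3^1.5)*sqrt(pi*4.64/8.3) = 129.21

129.21


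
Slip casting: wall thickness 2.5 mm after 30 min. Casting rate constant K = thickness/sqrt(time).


K = 2.5 / sqrt(30) = 2.5 / 5.4772 = 0.456 mm/min^0.5

0.456


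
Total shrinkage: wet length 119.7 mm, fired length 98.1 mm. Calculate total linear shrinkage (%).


TS = (119.7 - 98.1) / 119.7 * 100 = 18.05%

18.05


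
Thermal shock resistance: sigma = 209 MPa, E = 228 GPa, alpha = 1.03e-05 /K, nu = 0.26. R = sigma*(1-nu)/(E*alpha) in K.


R = 209*(1-0.26)/(228*1000*1.03e-05) = 66 K

66


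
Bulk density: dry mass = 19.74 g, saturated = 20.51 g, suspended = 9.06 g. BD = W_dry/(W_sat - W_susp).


BD = 19.74 / (20.51 - 9.06) = 19.74 / 11.45 = 1.724 g/cm^3

1.724


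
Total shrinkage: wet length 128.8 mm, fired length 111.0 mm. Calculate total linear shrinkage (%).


TS = (128.8 - 111.0) / 128.8 * 100 = 13.82%

13.82


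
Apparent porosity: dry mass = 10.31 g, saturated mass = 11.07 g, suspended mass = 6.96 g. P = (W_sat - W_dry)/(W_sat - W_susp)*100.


P = (11.07 - 10.31) / (11.07 - 6.96) * 100 = 0.76 / 4.11 * 100 = 18.5%

18.5


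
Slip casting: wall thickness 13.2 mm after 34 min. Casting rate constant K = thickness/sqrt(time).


K = 13.2 / sqrt(34) = 13.2 / 5.831 = 2.264 mm/min^0.5

2.264


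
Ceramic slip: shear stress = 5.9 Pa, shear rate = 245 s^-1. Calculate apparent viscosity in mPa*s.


eta = tau/gamma * 1000 = 5.9/245 * 1000 = 24.1 mPa*s

24.1


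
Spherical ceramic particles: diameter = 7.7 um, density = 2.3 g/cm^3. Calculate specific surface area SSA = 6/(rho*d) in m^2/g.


SSA = 6 / (2.3 * 7.7) = 0.339 m^2/g

0.339


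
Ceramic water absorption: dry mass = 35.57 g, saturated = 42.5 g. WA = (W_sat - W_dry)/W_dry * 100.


WA = (42.5 - 35.57) / 35.57 * 100 = 19.48%

19.48


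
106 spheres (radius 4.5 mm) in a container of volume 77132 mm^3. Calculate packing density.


V_sphere = 4/3*pi*4.5^3 = 381.7035 mm^3
Total V = 106*381.7035 = 40460.571 mm^3
PD = 40460.571 / 77132 = 0.525

0.525


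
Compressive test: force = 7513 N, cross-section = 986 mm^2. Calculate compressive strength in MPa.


CS = 7513 / 986 = 7.6 MPa

7.6


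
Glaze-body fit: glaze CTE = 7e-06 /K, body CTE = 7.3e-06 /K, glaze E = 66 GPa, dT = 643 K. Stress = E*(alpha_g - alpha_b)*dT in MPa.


Stress = 66*1000*(7e-06 - 7.3e-06)*643 = -12.7 MPa

-12.7


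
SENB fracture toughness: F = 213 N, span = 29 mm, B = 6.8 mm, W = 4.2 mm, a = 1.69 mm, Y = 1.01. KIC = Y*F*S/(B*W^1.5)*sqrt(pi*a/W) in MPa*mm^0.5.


KIC = 1.01*213*29/(6.8*4.2^1.5)*sqrt(pi*1.69/4.2) = 119.84

119.84


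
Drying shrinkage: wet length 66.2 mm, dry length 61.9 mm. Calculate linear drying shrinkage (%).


DS = (66.2 - 61.9) / 66.2 * 100 = 6.5%

6.5


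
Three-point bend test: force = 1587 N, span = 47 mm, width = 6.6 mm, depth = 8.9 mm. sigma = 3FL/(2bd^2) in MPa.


sigma = 3*1587*47/(2*6.6*8.9^2) = 214.0 MPa

214.0


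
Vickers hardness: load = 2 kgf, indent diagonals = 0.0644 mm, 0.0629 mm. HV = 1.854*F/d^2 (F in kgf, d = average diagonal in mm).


d_avg = (0.0644+0.0629)/2 = 0.06365 mm
HV = 1.854*2/0.06365^2 = 915

915


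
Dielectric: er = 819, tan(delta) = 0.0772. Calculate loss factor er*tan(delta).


Loss = 819 * 0.0772 = 63.227

63.227


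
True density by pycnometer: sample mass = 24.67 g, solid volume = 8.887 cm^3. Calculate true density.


TD = 24.67 / 8.887 = 2.776 g/cm^3

2.776


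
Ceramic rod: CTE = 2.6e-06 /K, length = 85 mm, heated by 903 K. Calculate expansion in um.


dL = 2.6e-06 * 85 * 903 * 1000 = 199.563 um

199.563


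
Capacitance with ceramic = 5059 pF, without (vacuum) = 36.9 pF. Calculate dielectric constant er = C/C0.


er = 5059 / 36.9 = 137.1

137.1


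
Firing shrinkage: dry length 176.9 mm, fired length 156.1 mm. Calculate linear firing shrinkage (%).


FS = (176.9 - 156.1) / 176.9 * 100 = 11.76%

11.76


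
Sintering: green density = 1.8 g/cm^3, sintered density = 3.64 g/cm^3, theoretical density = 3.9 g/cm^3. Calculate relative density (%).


Relative = 3.64 / 3.9 * 100 = 93.3%

93.3


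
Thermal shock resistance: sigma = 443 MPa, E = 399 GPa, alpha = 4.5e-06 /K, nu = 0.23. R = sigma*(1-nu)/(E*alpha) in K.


R = 443*(1-0.23)/(399*1000*4.5e-06) = 190 K

190


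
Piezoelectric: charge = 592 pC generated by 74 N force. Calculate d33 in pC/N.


d33 = 592 / 74 = 8.0 pC/N

8.0


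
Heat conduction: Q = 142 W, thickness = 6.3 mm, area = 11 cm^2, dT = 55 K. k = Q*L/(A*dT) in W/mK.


k = 142*6.3/1000/(11/10000*55) = 14.79 W/mK

14.79


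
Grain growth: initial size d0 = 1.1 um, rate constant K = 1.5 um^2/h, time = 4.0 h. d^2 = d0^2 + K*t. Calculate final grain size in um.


d^2 = 1.1^2 + 1.5*4.0 = 7.21
d = sqrt(7.21) = 2.69 um

2.69


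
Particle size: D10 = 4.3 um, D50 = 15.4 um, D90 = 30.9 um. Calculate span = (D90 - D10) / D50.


Span = (30.9 - 4.3) / 15.4 = 26.6 / 15.4 = 1.727

1.727


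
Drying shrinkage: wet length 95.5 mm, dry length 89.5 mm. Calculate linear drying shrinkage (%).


DS = (95.5 - 89.5) / 95.5 * 100 = 6.28%

6.28


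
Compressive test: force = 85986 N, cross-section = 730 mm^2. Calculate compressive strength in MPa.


CS = 85986 / 730 = 117.8 MPa

117.8


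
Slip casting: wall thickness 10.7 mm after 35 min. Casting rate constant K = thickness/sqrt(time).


K = 10.7 / sqrt(35) = 10.7 / 5.9161 = 1.809 mm/min^0.5

1.809


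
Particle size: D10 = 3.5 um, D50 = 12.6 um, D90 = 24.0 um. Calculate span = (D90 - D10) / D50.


Span = (24.0 - 3.5) / 12.6 = 20.5 / 12.6 = 1.627

1.627


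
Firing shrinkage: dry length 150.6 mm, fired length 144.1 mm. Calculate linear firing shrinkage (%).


FS = (150.6 - 144.1) / 150.6 * 100 = 4.32%

4.32


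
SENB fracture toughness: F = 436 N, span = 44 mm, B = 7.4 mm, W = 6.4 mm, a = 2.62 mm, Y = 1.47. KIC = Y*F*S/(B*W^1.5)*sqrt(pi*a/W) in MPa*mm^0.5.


KIC = 1.47*436*44/(7.4*6.4^1.5)*sqrt(pi*2.62/6.4) = 266.93

266.93


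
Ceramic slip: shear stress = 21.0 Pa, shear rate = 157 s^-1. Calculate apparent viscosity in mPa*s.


eta = tau/gamma * 1000 = 21.0/157 * 1000 = 133.8 mPa*s

133.8


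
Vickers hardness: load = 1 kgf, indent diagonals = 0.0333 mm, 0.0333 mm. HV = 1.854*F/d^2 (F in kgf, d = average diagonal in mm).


d_avg = (0.0333+0.0333)/2 = 0.0333 mm
HV = 1.854*1/0.0333^2 = 1672

1672


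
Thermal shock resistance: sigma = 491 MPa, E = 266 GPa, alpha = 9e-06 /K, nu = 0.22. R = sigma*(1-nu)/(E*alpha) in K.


R = 491*(1-0.22)/(266*1000*9e-06) = 160 K

160


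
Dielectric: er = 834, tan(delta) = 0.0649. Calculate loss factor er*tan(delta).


Loss = 834 * 0.0649 = 54.127

54.127


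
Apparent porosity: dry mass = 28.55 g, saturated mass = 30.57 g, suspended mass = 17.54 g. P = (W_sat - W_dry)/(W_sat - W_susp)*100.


P = (30.57 - 28.55) / (30.57 - 17.54) * 100 = 2.02 / 13.03 * 100 = 15.5%

15.5


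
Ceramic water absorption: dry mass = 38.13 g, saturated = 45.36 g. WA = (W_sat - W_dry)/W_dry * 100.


WA = (45.36 - 38.13) / 38.13 * 100 = 18.96%

18.96


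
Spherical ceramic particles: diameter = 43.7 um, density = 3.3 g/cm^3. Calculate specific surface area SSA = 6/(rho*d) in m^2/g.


SSA = 6 / (3.3 * 43.7) = 0.042 m^2/g

0.042


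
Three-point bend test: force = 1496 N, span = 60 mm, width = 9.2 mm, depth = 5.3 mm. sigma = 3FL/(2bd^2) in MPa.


sigma = 3*1496*60/(2*9.2*5.3^2) = 521.0 MPa

521.0


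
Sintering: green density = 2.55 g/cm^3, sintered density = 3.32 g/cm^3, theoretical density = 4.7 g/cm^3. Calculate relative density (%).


Relative = 3.32 / 4.7 * 100 = 70.6%

70.6


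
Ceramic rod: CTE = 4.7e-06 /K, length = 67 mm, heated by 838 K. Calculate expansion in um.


dL = 4.7e-06 * 67 * 838 * 1000 = 263.886 um

263.886


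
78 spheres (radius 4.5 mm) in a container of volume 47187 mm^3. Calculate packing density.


V_sphere = 4/3*pi*4.5^3 = 381.7035 mm^3
Total V = 78*381.7035 = 29772.873 mm^3
PD = 29772.873 / 47187 = 0.631

0.631


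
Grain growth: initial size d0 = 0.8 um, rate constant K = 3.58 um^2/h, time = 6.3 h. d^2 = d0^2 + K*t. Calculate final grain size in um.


d^2 = 0.8^2 + 3.58*6.3 = 23.194
d = sqrt(23.194) = 4.82 um

4.82


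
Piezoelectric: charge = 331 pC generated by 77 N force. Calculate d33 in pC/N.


d33 = 331 / 77 = 4.3 pC/N

4.3


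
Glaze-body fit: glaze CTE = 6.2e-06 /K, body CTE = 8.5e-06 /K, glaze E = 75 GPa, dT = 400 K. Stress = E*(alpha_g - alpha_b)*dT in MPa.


Stress = 75*1000*(6.2e-06 - 8.5e-06)*400 = -69.0 MPa

-69.0


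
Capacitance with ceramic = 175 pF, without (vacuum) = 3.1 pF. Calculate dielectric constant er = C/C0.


er = 175 / 3.1 = 56.45

56.45


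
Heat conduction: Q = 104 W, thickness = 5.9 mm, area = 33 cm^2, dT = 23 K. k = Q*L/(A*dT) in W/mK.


k = 104*5.9/1000/(33/10000*23) = 8.08 W/mK

8.08


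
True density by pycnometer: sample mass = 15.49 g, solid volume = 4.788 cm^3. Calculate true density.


TD = 15.49 / 4.788 = 3.235 g/cm^3

3.235


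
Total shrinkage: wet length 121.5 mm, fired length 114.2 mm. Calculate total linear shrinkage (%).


TS = (121.5 - 114.2) / 121.5 * 100 = 6.01%

6.01


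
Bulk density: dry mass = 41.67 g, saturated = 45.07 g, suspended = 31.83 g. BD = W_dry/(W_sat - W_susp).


BD = 41.67 / (45.07 - 31.83) = 41.67 / 13.24 = 3.147 g/cm^3

3.147


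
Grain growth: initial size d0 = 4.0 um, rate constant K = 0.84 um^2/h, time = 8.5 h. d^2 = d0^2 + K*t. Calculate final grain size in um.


d^2 = 4.0^2 + 0.84*8.5 = 23.14
d = sqrt(23.14) = 4.81 um

4.81


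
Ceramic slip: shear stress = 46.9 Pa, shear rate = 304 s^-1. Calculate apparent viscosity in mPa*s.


eta = tau/gamma * 1000 = 46.9/304 * 1000 = 154.3 mPa*s

154.3


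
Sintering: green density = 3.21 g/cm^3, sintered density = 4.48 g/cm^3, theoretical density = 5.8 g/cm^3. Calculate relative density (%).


Relative = 4.48 / 5.8 * 100 = 77.2%

77.2


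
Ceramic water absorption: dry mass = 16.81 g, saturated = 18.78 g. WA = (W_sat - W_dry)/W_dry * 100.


WA = (18.78 - 16.81) / 16.81 * 100 = 11.72%

11.72


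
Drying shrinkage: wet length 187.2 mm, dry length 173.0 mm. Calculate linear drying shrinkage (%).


DS = (187.2 - 173.0) / 187.2 * 100 = 7.59%

7.59


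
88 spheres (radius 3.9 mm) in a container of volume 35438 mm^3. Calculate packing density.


V_sphere = 4/3*pi*3.9^3 = 248.4748 mm^3
Total V = 88*248.4748 = 21865.7824 mm^3
PD = 21865.7824 / 35438 = 0.617

0.617


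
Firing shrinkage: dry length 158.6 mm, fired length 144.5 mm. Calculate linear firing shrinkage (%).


FS = (158.6 - 144.5) / 158.6 * 100 = 8.89%

8.89


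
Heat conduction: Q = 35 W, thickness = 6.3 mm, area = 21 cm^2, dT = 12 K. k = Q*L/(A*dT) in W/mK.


k = 35*6.3/1000/(21/10000*12) = 8.75 W/mK

8.75


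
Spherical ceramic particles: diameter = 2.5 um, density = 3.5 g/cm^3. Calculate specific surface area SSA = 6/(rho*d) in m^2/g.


SSA = 6 / (3.5 * 2.5) = 0.686 m^2/g

0.686


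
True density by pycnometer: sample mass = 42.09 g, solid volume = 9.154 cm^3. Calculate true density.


TD = 42.09 / 9.154 = 4.598 g/cm^3

4.598


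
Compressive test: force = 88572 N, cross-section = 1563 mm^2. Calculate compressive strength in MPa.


CS = 88572 / 1563 = 56.7 MPa

56.7


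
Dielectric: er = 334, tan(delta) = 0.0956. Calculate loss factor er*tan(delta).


Loss = 334 * 0.0956 = 31.93

31.93


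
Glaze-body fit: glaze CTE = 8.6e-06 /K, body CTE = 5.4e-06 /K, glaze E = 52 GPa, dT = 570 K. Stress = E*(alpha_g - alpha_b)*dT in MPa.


Stress = 52*1000*(8.6e-06 - 5.4e-06)*570 = 94.8 MPa

94.8


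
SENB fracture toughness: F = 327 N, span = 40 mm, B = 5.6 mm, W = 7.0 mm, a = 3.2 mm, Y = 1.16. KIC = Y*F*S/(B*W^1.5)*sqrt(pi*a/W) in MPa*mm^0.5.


KIC = 1.16*327*40/(5.6*7.0^1.5)*sqrt(pi*3.2/7.0) = 175.32

175.32


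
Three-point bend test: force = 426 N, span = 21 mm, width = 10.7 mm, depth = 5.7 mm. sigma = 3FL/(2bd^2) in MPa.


sigma = 3*426*21/(2*10.7*5.7^2) = 38.6 MPa

38.6


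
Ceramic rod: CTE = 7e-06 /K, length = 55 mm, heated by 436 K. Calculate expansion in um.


dL = 7e-06 * 55 * 436 * 1000 = 167.86 um

167.86


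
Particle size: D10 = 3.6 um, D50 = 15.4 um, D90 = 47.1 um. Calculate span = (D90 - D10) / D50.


Span = (47.1 - 3.6) / 15.4 = 43.5 / 15.4 = 2.825

2.825


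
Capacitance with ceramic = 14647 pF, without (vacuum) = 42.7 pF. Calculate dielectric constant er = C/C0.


er = 14647 / 42.7 = 343.02

343.02


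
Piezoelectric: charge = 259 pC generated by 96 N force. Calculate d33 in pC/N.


d33 = 259 / 96 = 2.7 pC/N

2.7


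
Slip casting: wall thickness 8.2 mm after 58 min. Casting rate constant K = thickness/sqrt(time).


K = 8.2 / sqrt(58) = 8.2 / 7.6158 = 1.077 mm/min^0.5

1.077


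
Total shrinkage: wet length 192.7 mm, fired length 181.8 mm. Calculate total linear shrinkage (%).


TS = (192.7 - 181.8) / 192.7 * 100 = 5.66%

5.66


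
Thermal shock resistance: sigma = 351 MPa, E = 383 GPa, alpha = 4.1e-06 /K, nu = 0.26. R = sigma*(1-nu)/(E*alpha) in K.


R = 351*(1-0.26)/(383*1000*4.1e-06) = 165 K

165


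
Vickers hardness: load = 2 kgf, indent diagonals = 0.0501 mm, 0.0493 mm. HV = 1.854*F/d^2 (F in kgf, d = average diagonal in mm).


d_avg = (0.0501+0.0493)/2 = 0.0497 mm
HV = 1.854*2/0.0497^2 = 1501

1501


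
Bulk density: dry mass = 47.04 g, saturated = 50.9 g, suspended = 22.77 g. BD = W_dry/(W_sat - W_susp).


BD = 47.04 / (50.9 - 22.77) = 47.04 / 28.13 = 1.672 g/cm^3

1.672
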